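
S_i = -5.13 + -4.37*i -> [-5.13, -9.5, -13.87, -18.24, -22.61]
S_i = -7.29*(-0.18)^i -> [-7.29, 1.31, -0.24, 0.04, -0.01]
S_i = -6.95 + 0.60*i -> [-6.95, -6.35, -5.75, -5.15, -4.55]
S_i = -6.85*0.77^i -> [-6.85, -5.27, -4.06, -3.13, -2.41]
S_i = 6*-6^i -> [6, -36, 216, -1296, 7776]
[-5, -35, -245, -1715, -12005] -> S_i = -5*7^i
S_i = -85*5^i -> [-85, -425, -2125, -10625, -53125]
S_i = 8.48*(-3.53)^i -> [8.48, -29.93, 105.67, -373.01, 1316.72]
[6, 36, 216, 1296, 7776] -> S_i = 6*6^i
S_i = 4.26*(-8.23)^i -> [4.26, -35.06, 288.54, -2374.7, 19543.8]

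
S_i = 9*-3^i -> [9, -27, 81, -243, 729]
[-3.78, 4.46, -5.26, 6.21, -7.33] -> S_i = -3.78*(-1.18)^i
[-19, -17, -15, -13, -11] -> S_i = -19 + 2*i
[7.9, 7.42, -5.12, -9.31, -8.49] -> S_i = Random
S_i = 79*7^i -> [79, 553, 3871, 27097, 189679]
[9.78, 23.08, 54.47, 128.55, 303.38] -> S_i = 9.78*2.36^i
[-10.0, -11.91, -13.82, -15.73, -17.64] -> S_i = -10.00 + -1.91*i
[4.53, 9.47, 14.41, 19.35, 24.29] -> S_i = 4.53 + 4.94*i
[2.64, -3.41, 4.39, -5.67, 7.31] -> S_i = 2.64*(-1.29)^i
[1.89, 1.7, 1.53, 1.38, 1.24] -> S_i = 1.89*0.90^i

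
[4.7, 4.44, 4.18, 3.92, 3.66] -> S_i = 4.70 + -0.26*i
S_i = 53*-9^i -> [53, -477, 4293, -38637, 347733]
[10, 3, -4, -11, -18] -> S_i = 10 + -7*i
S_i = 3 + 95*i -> [3, 98, 193, 288, 383]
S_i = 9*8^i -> [9, 72, 576, 4608, 36864]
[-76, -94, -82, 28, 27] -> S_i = Random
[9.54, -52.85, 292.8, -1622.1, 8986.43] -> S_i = 9.54*(-5.54)^i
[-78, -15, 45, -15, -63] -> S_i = Random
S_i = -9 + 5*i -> [-9, -4, 1, 6, 11]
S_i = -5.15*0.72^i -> [-5.15, -3.71, -2.67, -1.92, -1.38]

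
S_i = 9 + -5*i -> [9, 4, -1, -6, -11]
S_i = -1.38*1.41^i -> [-1.38, -1.95, -2.74, -3.87, -5.45]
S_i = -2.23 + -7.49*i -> [-2.23, -9.72, -17.21, -24.7, -32.19]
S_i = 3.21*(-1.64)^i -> [3.21, -5.26, 8.63, -14.16, 23.22]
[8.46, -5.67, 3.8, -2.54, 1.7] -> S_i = 8.46*(-0.67)^i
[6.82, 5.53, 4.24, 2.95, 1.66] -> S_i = 6.82 + -1.29*i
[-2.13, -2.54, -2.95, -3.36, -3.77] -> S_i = -2.13 + -0.41*i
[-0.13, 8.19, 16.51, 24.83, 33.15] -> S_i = -0.13 + 8.32*i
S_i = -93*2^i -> [-93, -186, -372, -744, -1488]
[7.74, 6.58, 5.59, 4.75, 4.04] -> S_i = 7.74*0.85^i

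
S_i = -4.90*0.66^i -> [-4.9, -3.23, -2.13, -1.41, -0.93]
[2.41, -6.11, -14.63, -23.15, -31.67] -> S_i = 2.41 + -8.52*i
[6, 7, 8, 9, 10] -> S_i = 6 + 1*i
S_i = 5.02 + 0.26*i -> [5.02, 5.28, 5.54, 5.8, 6.06]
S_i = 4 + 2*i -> [4, 6, 8, 10, 12]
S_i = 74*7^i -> [74, 518, 3626, 25382, 177674]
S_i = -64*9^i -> [-64, -576, -5184, -46656, -419904]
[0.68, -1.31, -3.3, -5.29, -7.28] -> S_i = 0.68 + -1.99*i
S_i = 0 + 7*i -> [0, 7, 14, 21, 28]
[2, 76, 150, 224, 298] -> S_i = 2 + 74*i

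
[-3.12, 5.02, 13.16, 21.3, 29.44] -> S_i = -3.12 + 8.14*i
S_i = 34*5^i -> [34, 170, 850, 4250, 21250]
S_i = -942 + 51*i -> [-942, -891, -840, -789, -738]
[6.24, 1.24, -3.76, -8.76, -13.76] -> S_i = 6.24 + -5.00*i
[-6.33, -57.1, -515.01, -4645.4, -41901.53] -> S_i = -6.33*9.02^i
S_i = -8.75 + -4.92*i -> [-8.75, -13.67, -18.59, -23.51, -28.43]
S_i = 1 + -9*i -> [1, -8, -17, -26, -35]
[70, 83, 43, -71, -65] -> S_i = Random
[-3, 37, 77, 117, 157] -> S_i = -3 + 40*i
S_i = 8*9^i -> [8, 72, 648, 5832, 52488]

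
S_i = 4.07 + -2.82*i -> [4.07, 1.25, -1.57, -4.39, -7.21]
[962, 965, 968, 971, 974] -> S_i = 962 + 3*i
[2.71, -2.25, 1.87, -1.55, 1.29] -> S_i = 2.71*(-0.83)^i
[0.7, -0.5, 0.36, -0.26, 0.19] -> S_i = 0.70*(-0.72)^i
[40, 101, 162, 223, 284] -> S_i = 40 + 61*i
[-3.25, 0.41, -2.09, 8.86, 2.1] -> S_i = Random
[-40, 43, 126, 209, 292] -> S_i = -40 + 83*i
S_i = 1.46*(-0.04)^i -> [1.46, -0.06, 0.0, -0.0, 0.0]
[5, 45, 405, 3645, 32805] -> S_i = 5*9^i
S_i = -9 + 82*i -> [-9, 73, 155, 237, 319]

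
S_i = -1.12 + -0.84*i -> [-1.12, -1.96, -2.8, -3.64, -4.48]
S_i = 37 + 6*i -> [37, 43, 49, 55, 61]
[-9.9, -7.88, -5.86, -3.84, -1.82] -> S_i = -9.90 + 2.02*i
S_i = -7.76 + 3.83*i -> [-7.76, -3.93, -0.1, 3.73, 7.56]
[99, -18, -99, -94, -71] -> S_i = Random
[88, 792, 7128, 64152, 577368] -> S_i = 88*9^i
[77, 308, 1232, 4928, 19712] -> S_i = 77*4^i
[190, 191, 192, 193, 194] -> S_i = 190 + 1*i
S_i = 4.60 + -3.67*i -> [4.6, 0.93, -2.74, -6.41, -10.08]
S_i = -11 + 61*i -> [-11, 50, 111, 172, 233]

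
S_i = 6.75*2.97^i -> [6.75, 20.05, 59.54, 176.84, 525.21]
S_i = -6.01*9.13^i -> [-6.01, -54.87, -500.97, -4573.9, -41759.72]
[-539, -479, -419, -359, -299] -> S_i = -539 + 60*i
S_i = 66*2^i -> [66, 132, 264, 528, 1056]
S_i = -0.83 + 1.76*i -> [-0.83, 0.93, 2.69, 4.45, 6.21]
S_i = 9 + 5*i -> [9, 14, 19, 24, 29]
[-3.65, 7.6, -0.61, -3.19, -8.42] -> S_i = Random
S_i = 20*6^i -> [20, 120, 720, 4320, 25920]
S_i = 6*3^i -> [6, 18, 54, 162, 486]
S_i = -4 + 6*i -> [-4, 2, 8, 14, 20]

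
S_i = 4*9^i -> [4, 36, 324, 2916, 26244]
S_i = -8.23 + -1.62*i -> [-8.23, -9.85, -11.47, -13.09, -14.71]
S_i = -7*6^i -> [-7, -42, -252, -1512, -9072]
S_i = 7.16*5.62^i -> [7.16, 40.24, 226.14, 1270.93, 7142.63]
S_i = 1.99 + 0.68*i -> [1.99, 2.67, 3.35, 4.03, 4.71]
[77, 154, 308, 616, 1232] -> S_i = 77*2^i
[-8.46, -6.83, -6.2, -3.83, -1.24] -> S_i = Random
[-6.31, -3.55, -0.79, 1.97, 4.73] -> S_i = -6.31 + 2.76*i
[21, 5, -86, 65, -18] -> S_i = Random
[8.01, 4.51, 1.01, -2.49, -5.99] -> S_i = 8.01 + -3.50*i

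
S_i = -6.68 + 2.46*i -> [-6.68, -4.22, -1.76, 0.7, 3.16]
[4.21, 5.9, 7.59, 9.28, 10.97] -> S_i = 4.21 + 1.69*i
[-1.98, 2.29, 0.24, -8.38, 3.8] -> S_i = Random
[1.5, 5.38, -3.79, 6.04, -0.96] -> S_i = Random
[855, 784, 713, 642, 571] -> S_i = 855 + -71*i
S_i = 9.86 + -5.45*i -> [9.86, 4.41, -1.04, -6.49, -11.94]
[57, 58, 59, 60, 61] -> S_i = 57 + 1*i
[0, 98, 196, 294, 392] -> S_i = 0 + 98*i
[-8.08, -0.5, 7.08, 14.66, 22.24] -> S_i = -8.08 + 7.58*i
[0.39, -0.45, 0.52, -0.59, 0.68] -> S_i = 0.39*(-1.15)^i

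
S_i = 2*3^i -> [2, 6, 18, 54, 162]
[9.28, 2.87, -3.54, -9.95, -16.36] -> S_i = 9.28 + -6.41*i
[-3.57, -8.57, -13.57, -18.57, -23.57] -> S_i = -3.57 + -5.00*i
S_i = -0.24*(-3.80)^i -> [-0.24, 0.91, -3.47, 13.17, -50.04]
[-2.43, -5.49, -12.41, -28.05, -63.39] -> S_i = -2.43*2.26^i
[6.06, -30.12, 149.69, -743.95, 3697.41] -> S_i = 6.06*(-4.97)^i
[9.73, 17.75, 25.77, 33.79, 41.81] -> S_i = 9.73 + 8.02*i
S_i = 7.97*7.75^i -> [7.97, 61.77, 478.7, 3709.91, 28751.81]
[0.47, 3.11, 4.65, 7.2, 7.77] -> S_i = Random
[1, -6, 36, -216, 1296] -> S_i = 1*-6^i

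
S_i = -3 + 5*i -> [-3, 2, 7, 12, 17]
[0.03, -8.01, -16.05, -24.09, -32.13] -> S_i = 0.03 + -8.04*i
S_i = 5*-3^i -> [5, -15, 45, -135, 405]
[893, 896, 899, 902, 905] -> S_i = 893 + 3*i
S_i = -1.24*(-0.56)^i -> [-1.24, 0.69, -0.39, 0.22, -0.12]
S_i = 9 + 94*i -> [9, 103, 197, 291, 385]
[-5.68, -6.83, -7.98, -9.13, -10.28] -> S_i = -5.68 + -1.15*i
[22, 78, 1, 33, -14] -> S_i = Random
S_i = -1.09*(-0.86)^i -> [-1.09, 0.94, -0.81, 0.69, -0.6]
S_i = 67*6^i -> [67, 402, 2412, 14472, 86832]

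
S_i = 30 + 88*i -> [30, 118, 206, 294, 382]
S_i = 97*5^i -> [97, 485, 2425, 12125, 60625]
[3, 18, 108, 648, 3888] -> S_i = 3*6^i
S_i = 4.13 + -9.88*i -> [4.13, -5.75, -15.63, -25.51, -35.39]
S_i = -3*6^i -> [-3, -18, -108, -648, -3888]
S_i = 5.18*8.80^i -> [5.18, 45.58, 401.14, 3530.02, 31064.22]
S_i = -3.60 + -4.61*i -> [-3.6, -8.21, -12.82, -17.43, -22.04]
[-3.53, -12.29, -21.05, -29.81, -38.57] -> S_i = -3.53 + -8.76*i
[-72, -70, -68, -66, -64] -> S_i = -72 + 2*i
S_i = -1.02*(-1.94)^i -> [-1.02, 1.98, -3.84, 7.45, -14.45]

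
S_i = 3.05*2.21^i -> [3.05, 6.74, 14.9, 32.92, 72.76]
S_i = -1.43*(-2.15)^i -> [-1.43, 3.07, -6.61, 14.21, -30.56]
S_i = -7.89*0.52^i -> [-7.89, -4.1, -2.13, -1.11, -0.58]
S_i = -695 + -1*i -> [-695, -696, -697, -698, -699]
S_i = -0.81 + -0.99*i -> [-0.81, -1.8, -2.79, -3.78, -4.77]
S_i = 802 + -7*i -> [802, 795, 788, 781, 774]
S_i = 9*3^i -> [9, 27, 81, 243, 729]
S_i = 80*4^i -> [80, 320, 1280, 5120, 20480]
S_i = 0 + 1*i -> [0, 1, 2, 3, 4]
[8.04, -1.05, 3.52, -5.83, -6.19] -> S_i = Random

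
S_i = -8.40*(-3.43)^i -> [-8.4, 28.81, -98.83, 338.97, -1162.67]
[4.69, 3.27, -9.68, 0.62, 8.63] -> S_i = Random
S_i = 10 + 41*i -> [10, 51, 92, 133, 174]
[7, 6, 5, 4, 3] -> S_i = 7 + -1*i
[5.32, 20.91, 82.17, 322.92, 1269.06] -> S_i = 5.32*3.93^i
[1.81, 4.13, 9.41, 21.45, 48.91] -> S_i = 1.81*2.28^i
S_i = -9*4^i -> [-9, -36, -144, -576, -2304]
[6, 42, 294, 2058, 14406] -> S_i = 6*7^i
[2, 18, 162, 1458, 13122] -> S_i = 2*9^i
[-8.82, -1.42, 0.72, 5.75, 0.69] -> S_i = Random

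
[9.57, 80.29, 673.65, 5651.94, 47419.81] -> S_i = 9.57*8.39^i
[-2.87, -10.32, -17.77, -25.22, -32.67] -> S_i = -2.87 + -7.45*i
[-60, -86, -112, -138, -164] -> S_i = -60 + -26*i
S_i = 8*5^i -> [8, 40, 200, 1000, 5000]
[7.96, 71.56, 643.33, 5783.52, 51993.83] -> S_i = 7.96*8.99^i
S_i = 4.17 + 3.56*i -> [4.17, 7.73, 11.29, 14.85, 18.41]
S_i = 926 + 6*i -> [926, 932, 938, 944, 950]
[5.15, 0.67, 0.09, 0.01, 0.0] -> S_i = 5.15*0.13^i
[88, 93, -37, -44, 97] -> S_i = Random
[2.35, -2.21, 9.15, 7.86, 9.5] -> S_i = Random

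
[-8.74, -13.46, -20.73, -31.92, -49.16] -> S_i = -8.74*1.54^i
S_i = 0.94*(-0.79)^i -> [0.94, -0.74, 0.59, -0.46, 0.37]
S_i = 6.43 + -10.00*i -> [6.43, -3.57, -13.57, -23.57, -33.57]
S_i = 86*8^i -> [86, 688, 5504, 44032, 352256]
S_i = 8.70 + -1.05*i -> [8.7, 7.65, 6.6, 5.55, 4.5]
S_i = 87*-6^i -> [87, -522, 3132, -18792, 112752]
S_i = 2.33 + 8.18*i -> [2.33, 10.51, 18.69, 26.87, 35.05]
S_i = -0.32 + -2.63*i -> [-0.32, -2.95, -5.58, -8.21, -10.84]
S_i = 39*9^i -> [39, 351, 3159, 28431, 255879]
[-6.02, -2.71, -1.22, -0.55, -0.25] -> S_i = -6.02*0.45^i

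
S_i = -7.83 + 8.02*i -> [-7.83, 0.19, 8.21, 16.23, 24.25]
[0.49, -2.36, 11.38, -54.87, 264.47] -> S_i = 0.49*(-4.82)^i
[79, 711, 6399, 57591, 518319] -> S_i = 79*9^i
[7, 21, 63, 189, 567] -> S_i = 7*3^i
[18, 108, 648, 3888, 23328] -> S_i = 18*6^i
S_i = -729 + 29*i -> [-729, -700, -671, -642, -613]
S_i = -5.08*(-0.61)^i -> [-5.08, 3.1, -1.89, 1.15, -0.7]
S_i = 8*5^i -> [8, 40, 200, 1000, 5000]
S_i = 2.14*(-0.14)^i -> [2.14, -0.3, 0.04, -0.01, 0.0]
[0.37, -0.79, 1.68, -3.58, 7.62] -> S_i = 0.37*(-2.13)^i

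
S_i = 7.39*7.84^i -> [7.39, 57.94, 454.23, 3561.17, 27919.57]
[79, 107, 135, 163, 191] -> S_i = 79 + 28*i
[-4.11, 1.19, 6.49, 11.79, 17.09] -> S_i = -4.11 + 5.30*i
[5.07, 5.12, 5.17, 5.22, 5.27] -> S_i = 5.07 + 0.05*i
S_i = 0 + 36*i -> [0, 36, 72, 108, 144]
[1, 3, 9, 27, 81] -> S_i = 1*3^i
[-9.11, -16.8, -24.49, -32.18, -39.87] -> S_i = -9.11 + -7.69*i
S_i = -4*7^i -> [-4, -28, -196, -1372, -9604]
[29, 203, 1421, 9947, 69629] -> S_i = 29*7^i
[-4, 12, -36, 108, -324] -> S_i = -4*-3^i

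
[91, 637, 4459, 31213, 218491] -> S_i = 91*7^i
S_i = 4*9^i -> [4, 36, 324, 2916, 26244]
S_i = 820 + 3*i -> [820, 823, 826, 829, 832]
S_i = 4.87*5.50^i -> [4.87, 26.78, 147.32, 810.25, 4456.35]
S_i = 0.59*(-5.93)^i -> [0.59, -3.5, 20.75, -123.03, 729.58]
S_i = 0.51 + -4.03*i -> [0.51, -3.52, -7.55, -11.58, -15.61]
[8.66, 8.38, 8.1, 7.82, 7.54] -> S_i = 8.66 + -0.28*i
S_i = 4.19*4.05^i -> [4.19, 16.97, 68.73, 278.34, 1127.29]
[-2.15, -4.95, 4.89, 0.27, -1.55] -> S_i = Random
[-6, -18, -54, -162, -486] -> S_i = -6*3^i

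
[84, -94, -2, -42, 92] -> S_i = Random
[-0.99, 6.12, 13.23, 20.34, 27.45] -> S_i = -0.99 + 7.11*i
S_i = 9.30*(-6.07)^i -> [9.3, -56.45, 342.66, -2079.93, 12625.18]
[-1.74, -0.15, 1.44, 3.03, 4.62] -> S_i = -1.74 + 1.59*i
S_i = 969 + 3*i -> [969, 972, 975, 978, 981]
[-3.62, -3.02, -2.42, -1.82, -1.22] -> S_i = -3.62 + 0.60*i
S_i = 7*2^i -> [7, 14, 28, 56, 112]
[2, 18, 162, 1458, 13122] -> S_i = 2*9^i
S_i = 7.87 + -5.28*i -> [7.87, 2.59, -2.69, -7.97, -13.25]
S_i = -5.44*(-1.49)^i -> [-5.44, 8.11, -12.08, 18.0, -26.81]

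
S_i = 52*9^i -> [52, 468, 4212, 37908, 341172]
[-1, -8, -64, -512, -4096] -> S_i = -1*8^i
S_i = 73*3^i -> [73, 219, 657, 1971, 5913]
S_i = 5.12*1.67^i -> [5.12, 8.55, 14.28, 23.85, 39.82]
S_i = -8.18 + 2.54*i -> [-8.18, -5.64, -3.1, -0.56, 1.98]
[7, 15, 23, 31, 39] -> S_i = 7 + 8*i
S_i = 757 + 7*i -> [757, 764, 771, 778, 785]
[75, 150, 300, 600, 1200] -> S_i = 75*2^i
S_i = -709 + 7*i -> [-709, -702, -695, -688, -681]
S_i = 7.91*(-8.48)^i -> [7.91, -67.08, 568.81, -4823.52, 40903.45]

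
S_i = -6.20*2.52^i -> [-6.2, -15.62, -39.37, -99.22, -250.03]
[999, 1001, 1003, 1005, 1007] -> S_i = 999 + 2*i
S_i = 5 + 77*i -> [5, 82, 159, 236, 313]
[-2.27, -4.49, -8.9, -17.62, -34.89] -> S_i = -2.27*1.98^i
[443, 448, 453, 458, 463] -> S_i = 443 + 5*i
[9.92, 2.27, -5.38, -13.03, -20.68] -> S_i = 9.92 + -7.65*i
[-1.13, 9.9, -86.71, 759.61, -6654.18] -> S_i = -1.13*(-8.76)^i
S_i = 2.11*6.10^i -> [2.11, 12.87, 78.51, 478.93, 2921.47]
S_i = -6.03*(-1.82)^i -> [-6.03, 10.97, -19.97, 36.35, -66.16]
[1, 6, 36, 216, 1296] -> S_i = 1*6^i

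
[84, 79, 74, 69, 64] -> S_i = 84 + -5*i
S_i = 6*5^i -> [6, 30, 150, 750, 3750]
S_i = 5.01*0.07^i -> [5.01, 0.35, 0.02, 0.0, 0.0]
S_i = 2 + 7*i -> [2, 9, 16, 23, 30]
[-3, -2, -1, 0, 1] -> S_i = -3 + 1*i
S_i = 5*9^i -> [5, 45, 405, 3645, 32805]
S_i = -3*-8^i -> [-3, 24, -192, 1536, -12288]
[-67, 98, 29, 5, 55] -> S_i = Random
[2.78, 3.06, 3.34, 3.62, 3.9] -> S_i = 2.78 + 0.28*i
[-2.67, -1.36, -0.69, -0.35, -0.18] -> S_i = -2.67*0.51^i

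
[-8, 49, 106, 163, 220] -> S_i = -8 + 57*i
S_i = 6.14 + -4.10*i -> [6.14, 2.04, -2.06, -6.16, -10.26]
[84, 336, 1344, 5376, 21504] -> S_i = 84*4^i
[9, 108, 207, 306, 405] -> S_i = 9 + 99*i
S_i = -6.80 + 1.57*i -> [-6.8, -5.23, -3.66, -2.09, -0.52]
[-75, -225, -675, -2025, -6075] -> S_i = -75*3^i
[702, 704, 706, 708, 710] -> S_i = 702 + 2*i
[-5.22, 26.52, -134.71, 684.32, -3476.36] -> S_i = -5.22*(-5.08)^i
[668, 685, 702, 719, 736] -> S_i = 668 + 17*i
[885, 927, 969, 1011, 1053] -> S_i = 885 + 42*i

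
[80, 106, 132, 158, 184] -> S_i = 80 + 26*i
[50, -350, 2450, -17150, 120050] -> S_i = 50*-7^i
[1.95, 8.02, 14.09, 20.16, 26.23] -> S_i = 1.95 + 6.07*i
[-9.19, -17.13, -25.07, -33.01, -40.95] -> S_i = -9.19 + -7.94*i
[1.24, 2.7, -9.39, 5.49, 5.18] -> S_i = Random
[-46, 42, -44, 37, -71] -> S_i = Random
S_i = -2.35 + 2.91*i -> [-2.35, 0.56, 3.47, 6.38, 9.29]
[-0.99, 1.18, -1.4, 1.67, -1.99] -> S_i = -0.99*(-1.19)^i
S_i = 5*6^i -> [5, 30, 180, 1080, 6480]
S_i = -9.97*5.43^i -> [-9.97, -54.14, -293.96, -1596.23, -8667.51]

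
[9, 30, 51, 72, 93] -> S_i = 9 + 21*i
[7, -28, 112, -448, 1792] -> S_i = 7*-4^i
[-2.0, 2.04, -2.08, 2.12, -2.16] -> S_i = -2.00*(-1.02)^i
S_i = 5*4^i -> [5, 20, 80, 320, 1280]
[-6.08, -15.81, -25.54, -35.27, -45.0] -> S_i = -6.08 + -9.73*i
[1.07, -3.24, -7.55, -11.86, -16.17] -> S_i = 1.07 + -4.31*i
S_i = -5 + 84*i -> [-5, 79, 163, 247, 331]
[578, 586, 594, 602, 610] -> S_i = 578 + 8*i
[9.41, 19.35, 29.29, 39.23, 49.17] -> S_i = 9.41 + 9.94*i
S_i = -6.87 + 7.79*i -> [-6.87, 0.92, 8.71, 16.5, 24.29]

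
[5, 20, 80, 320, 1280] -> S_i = 5*4^i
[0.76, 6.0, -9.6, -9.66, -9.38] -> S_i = Random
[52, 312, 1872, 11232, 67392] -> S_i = 52*6^i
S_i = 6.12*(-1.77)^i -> [6.12, -10.83, 19.17, -33.94, 60.07]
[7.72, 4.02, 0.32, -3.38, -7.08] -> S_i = 7.72 + -3.70*i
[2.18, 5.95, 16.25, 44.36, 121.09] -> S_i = 2.18*2.73^i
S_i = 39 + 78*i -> [39, 117, 195, 273, 351]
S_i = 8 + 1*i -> [8, 9, 10, 11, 12]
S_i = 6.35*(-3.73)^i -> [6.35, -23.69, 88.35, -329.53, 1229.16]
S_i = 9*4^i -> [9, 36, 144, 576, 2304]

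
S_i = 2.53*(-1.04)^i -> [2.53, -2.63, 2.74, -2.85, 2.96]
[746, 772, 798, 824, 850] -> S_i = 746 + 26*i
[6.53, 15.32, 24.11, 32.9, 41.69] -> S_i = 6.53 + 8.79*i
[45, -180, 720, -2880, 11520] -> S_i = 45*-4^i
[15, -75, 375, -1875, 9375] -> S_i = 15*-5^i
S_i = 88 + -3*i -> [88, 85, 82, 79, 76]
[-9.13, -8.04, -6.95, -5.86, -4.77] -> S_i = -9.13 + 1.09*i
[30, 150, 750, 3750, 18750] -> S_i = 30*5^i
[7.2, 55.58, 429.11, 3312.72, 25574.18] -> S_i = 7.20*7.72^i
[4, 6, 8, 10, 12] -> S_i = 4 + 2*i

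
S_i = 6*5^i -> [6, 30, 150, 750, 3750]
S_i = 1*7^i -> [1, 7, 49, 343, 2401]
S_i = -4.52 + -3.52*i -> [-4.52, -8.04, -11.56, -15.08, -18.6]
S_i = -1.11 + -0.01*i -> [-1.11, -1.12, -1.13, -1.14, -1.15]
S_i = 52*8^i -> [52, 416, 3328, 26624, 212992]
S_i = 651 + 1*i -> [651, 652, 653, 654, 655]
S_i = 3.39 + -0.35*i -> [3.39, 3.04, 2.69, 2.34, 1.99]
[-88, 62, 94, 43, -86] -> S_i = Random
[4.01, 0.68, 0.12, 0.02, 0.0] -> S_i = 4.01*0.17^i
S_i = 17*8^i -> [17, 136, 1088, 8704, 69632]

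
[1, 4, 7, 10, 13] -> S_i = 1 + 3*i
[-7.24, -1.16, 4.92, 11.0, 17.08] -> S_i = -7.24 + 6.08*i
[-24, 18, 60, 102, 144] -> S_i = -24 + 42*i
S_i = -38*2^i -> [-38, -76, -152, -304, -608]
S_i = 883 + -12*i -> [883, 871, 859, 847, 835]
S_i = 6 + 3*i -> [6, 9, 12, 15, 18]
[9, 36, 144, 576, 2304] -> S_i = 9*4^i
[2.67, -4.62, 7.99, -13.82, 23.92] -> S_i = 2.67*(-1.73)^i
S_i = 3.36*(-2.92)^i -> [3.36, -9.81, 28.65, -83.65, 244.27]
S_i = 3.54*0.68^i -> [3.54, 2.41, 1.64, 1.11, 0.76]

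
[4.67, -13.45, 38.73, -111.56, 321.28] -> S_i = 4.67*(-2.88)^i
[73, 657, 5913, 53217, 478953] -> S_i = 73*9^i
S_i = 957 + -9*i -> [957, 948, 939, 930, 921]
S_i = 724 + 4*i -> [724, 728, 732, 736, 740]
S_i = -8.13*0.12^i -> [-8.13, -0.98, -0.12, -0.01, -0.0]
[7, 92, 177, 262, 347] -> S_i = 7 + 85*i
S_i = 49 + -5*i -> [49, 44, 39, 34, 29]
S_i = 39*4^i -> [39, 156, 624, 2496, 9984]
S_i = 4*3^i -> [4, 12, 36, 108, 324]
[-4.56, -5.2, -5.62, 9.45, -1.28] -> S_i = Random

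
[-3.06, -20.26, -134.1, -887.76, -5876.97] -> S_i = -3.06*6.62^i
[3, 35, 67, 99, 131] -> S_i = 3 + 32*i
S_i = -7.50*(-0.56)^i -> [-7.5, 4.2, -2.35, 1.32, -0.74]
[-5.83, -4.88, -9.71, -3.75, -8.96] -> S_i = Random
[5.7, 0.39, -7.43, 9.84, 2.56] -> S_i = Random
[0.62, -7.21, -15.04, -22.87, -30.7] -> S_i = 0.62 + -7.83*i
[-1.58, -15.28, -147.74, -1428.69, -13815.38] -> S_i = -1.58*9.67^i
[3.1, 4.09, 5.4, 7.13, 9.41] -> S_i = 3.10*1.32^i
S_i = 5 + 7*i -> [5, 12, 19, 26, 33]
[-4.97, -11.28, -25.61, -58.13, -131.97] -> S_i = -4.97*2.27^i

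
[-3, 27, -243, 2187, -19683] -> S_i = -3*-9^i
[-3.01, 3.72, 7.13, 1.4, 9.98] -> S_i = Random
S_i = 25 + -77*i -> [25, -52, -129, -206, -283]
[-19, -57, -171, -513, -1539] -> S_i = -19*3^i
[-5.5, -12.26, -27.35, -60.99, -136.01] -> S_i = -5.50*2.23^i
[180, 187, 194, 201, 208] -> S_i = 180 + 7*i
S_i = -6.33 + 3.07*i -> [-6.33, -3.26, -0.19, 2.88, 5.95]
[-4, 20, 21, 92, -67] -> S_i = Random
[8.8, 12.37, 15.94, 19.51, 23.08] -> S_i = 8.80 + 3.57*i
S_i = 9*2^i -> [9, 18, 36, 72, 144]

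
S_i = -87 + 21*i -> [-87, -66, -45, -24, -3]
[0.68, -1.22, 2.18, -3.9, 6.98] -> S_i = 0.68*(-1.79)^i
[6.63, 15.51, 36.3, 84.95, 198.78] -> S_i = 6.63*2.34^i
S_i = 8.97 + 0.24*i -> [8.97, 9.21, 9.45, 9.69, 9.93]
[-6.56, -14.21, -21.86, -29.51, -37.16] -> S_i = -6.56 + -7.65*i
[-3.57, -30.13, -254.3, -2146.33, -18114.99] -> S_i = -3.57*8.44^i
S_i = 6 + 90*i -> [6, 96, 186, 276, 366]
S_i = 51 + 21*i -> [51, 72, 93, 114, 135]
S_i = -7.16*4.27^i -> [-7.16, -30.57, -130.55, -557.44, -2380.26]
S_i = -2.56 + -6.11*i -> [-2.56, -8.67, -14.78, -20.89, -27.0]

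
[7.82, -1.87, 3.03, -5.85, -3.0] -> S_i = Random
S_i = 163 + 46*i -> [163, 209, 255, 301, 347]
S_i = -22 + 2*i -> [-22, -20, -18, -16, -14]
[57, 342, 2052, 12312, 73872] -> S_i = 57*6^i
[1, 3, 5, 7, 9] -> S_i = 1 + 2*i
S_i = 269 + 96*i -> [269, 365, 461, 557, 653]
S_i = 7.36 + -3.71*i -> [7.36, 3.65, -0.06, -3.77, -7.48]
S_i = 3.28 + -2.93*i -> [3.28, 0.35, -2.58, -5.51, -8.44]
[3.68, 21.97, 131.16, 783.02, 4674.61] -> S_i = 3.68*5.97^i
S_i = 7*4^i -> [7, 28, 112, 448, 1792]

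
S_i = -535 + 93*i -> [-535, -442, -349, -256, -163]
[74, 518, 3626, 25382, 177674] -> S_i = 74*7^i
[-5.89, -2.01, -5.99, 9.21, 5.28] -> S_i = Random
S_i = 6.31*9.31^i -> [6.31, 58.75, 546.93, 5091.88, 47405.43]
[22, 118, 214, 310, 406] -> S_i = 22 + 96*i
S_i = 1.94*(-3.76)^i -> [1.94, -7.29, 27.43, -103.13, 387.75]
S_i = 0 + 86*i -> [0, 86, 172, 258, 344]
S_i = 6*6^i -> [6, 36, 216, 1296, 7776]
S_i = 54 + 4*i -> [54, 58, 62, 66, 70]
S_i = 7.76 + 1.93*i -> [7.76, 9.69, 11.62, 13.55, 15.48]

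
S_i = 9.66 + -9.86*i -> [9.66, -0.2, -10.06, -19.92, -29.78]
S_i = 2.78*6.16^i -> [2.78, 17.12, 105.49, 649.81, 4002.83]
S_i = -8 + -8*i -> [-8, -16, -24, -32, -40]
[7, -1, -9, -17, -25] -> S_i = 7 + -8*i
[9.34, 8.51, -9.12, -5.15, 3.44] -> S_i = Random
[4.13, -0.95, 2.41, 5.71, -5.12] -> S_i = Random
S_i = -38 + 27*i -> [-38, -11, 16, 43, 70]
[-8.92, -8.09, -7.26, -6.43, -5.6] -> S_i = -8.92 + 0.83*i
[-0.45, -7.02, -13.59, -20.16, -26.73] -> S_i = -0.45 + -6.57*i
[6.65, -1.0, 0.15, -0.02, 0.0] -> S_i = 6.65*(-0.15)^i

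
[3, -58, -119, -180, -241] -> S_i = 3 + -61*i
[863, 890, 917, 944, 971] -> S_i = 863 + 27*i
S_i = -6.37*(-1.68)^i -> [-6.37, 10.7, -17.98, 30.2, -50.74]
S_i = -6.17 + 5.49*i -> [-6.17, -0.68, 4.81, 10.3, 15.79]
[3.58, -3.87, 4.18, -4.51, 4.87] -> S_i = 3.58*(-1.08)^i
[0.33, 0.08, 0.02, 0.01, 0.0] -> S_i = 0.33*0.25^i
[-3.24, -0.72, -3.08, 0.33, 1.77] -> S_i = Random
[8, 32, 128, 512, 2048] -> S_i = 8*4^i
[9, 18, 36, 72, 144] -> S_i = 9*2^i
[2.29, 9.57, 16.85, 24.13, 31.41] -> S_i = 2.29 + 7.28*i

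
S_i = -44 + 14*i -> [-44, -30, -16, -2, 12]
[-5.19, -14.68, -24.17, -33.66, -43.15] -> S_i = -5.19 + -9.49*i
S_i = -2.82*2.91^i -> [-2.82, -8.21, -23.88, -69.49, -202.22]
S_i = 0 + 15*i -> [0, 15, 30, 45, 60]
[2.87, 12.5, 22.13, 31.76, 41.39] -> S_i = 2.87 + 9.63*i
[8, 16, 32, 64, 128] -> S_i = 8*2^i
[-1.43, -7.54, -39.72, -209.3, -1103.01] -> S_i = -1.43*5.27^i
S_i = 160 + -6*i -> [160, 154, 148, 142, 136]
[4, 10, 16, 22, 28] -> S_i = 4 + 6*i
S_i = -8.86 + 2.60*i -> [-8.86, -6.26, -3.66, -1.06, 1.54]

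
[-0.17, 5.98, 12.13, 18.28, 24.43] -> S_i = -0.17 + 6.15*i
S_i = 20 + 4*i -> [20, 24, 28, 32, 36]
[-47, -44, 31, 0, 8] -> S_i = Random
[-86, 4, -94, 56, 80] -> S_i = Random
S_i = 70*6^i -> [70, 420, 2520, 15120, 90720]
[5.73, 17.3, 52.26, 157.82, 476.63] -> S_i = 5.73*3.02^i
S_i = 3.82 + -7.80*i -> [3.82, -3.98, -11.78, -19.58, -27.38]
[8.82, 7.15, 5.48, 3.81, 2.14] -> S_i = 8.82 + -1.67*i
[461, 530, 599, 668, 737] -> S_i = 461 + 69*i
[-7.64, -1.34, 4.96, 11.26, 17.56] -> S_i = -7.64 + 6.30*i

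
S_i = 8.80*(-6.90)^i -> [8.8, -60.72, 418.97, -2890.88, 19947.07]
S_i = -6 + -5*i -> [-6, -11, -16, -21, -26]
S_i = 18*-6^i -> [18, -108, 648, -3888, 23328]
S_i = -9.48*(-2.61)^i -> [-9.48, 24.74, -64.58, 168.55, -439.92]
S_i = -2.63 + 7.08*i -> [-2.63, 4.45, 11.53, 18.61, 25.69]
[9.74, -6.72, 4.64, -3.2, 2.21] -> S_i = 9.74*(-0.69)^i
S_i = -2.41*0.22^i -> [-2.41, -0.53, -0.12, -0.03, -0.01]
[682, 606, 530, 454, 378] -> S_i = 682 + -76*i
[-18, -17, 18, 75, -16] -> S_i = Random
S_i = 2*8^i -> [2, 16, 128, 1024, 8192]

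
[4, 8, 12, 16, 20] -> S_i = 4 + 4*i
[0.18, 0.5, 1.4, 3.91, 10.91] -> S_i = 0.18*2.79^i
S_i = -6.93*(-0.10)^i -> [-6.93, 0.69, -0.07, 0.01, -0.0]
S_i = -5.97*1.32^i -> [-5.97, -7.88, -10.4, -13.73, -18.12]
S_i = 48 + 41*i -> [48, 89, 130, 171, 212]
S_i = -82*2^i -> [-82, -164, -328, -656, -1312]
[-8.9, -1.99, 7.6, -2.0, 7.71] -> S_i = Random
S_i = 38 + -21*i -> [38, 17, -4, -25, -46]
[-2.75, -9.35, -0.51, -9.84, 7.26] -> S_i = Random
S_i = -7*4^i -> [-7, -28, -112, -448, -1792]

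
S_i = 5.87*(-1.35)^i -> [5.87, -7.92, 10.7, -14.44, 19.5]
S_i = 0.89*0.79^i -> [0.89, 0.7, 0.56, 0.44, 0.35]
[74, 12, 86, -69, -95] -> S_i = Random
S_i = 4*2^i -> [4, 8, 16, 32, 64]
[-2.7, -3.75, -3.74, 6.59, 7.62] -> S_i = Random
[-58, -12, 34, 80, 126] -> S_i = -58 + 46*i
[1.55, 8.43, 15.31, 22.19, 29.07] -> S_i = 1.55 + 6.88*i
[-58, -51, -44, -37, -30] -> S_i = -58 + 7*i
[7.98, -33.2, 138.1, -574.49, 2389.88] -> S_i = 7.98*(-4.16)^i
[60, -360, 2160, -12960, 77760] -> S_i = 60*-6^i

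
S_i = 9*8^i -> [9, 72, 576, 4608, 36864]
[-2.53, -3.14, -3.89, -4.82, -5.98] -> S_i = -2.53*1.24^i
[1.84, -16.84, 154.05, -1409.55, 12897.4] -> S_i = 1.84*(-9.15)^i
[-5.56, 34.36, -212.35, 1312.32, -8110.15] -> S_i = -5.56*(-6.18)^i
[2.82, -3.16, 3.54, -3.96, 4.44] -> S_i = 2.82*(-1.12)^i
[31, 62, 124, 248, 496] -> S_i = 31*2^i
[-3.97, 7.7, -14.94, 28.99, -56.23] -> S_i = -3.97*(-1.94)^i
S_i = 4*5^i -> [4, 20, 100, 500, 2500]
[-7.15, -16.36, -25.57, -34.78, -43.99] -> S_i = -7.15 + -9.21*i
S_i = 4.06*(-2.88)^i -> [4.06, -11.69, 33.68, -96.98, 279.32]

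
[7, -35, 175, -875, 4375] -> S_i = 7*-5^i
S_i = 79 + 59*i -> [79, 138, 197, 256, 315]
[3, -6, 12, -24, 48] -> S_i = 3*-2^i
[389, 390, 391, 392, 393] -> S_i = 389 + 1*i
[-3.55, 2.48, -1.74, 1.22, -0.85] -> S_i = -3.55*(-0.70)^i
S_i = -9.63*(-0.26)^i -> [-9.63, 2.5, -0.65, 0.17, -0.04]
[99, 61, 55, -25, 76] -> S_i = Random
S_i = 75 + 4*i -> [75, 79, 83, 87, 91]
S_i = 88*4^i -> [88, 352, 1408, 5632, 22528]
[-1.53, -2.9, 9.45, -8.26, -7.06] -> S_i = Random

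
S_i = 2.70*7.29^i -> [2.7, 19.68, 143.49, 1046.04, 7625.6]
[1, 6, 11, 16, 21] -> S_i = 1 + 5*i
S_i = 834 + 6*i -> [834, 840, 846, 852, 858]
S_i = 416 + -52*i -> [416, 364, 312, 260, 208]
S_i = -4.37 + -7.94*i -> [-4.37, -12.31, -20.25, -28.19, -36.13]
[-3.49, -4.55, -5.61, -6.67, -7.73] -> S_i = -3.49 + -1.06*i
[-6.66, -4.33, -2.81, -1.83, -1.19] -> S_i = -6.66*0.65^i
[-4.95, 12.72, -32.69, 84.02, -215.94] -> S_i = -4.95*(-2.57)^i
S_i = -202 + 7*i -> [-202, -195, -188, -181, -174]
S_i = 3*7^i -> [3, 21, 147, 1029, 7203]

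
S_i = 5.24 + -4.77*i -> [5.24, 0.47, -4.3, -9.07, -13.84]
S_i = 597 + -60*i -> [597, 537, 477, 417, 357]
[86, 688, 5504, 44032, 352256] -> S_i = 86*8^i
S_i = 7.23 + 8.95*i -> [7.23, 16.18, 25.13, 34.08, 43.03]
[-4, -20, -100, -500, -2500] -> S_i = -4*5^i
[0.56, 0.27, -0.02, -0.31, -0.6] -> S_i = 0.56 + -0.29*i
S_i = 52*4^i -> [52, 208, 832, 3328, 13312]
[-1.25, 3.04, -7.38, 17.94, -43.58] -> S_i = -1.25*(-2.43)^i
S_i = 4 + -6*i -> [4, -2, -8, -14, -20]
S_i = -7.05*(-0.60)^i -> [-7.05, 4.23, -2.54, 1.52, -0.91]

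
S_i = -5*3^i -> [-5, -15, -45, -135, -405]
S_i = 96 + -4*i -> [96, 92, 88, 84, 80]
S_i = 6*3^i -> [6, 18, 54, 162, 486]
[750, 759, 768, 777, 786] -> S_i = 750 + 9*i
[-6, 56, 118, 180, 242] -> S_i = -6 + 62*i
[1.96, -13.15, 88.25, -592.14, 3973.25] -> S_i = 1.96*(-6.71)^i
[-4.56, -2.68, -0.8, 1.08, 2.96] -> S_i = -4.56 + 1.88*i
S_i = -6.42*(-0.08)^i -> [-6.42, 0.51, -0.04, 0.0, -0.0]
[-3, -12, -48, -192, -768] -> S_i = -3*4^i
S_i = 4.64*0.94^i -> [4.64, 4.36, 4.1, 3.85, 3.62]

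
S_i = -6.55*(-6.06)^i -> [-6.55, 39.69, -240.54, 1457.67, -8833.48]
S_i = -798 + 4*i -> [-798, -794, -790, -786, -782]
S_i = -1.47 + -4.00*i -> [-1.47, -5.47, -9.47, -13.47, -17.47]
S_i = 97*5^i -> [97, 485, 2425, 12125, 60625]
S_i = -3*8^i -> [-3, -24, -192, -1536, -12288]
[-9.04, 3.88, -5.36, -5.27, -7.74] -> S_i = Random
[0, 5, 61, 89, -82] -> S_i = Random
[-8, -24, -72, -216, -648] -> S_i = -8*3^i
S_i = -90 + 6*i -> [-90, -84, -78, -72, -66]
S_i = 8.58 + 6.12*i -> [8.58, 14.7, 20.82, 26.94, 33.06]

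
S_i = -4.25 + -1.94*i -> [-4.25, -6.19, -8.13, -10.07, -12.01]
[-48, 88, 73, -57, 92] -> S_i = Random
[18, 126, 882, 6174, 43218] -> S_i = 18*7^i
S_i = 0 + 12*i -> [0, 12, 24, 36, 48]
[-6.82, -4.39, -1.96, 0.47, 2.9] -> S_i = -6.82 + 2.43*i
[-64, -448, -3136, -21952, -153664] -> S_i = -64*7^i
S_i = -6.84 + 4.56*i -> [-6.84, -2.28, 2.28, 6.84, 11.4]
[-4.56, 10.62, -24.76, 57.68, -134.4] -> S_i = -4.56*(-2.33)^i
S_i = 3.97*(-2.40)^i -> [3.97, -9.53, 22.87, -54.88, 131.72]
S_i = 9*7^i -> [9, 63, 441, 3087, 21609]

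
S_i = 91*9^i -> [91, 819, 7371, 66339, 597051]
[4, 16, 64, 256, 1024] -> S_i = 4*4^i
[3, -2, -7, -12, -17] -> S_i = 3 + -5*i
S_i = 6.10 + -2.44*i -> [6.1, 3.66, 1.22, -1.22, -3.66]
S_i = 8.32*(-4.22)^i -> [8.32, -35.11, 148.17, -625.26, 2638.6]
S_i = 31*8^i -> [31, 248, 1984, 15872, 126976]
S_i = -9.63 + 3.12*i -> [-9.63, -6.51, -3.39, -0.27, 2.85]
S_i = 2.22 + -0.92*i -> [2.22, 1.3, 0.38, -0.54, -1.46]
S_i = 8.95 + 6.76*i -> [8.95, 15.71, 22.47, 29.23, 35.99]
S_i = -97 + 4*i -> [-97, -93, -89, -85, -81]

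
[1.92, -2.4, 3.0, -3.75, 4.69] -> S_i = 1.92*(-1.25)^i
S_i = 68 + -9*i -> [68, 59, 50, 41, 32]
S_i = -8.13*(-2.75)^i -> [-8.13, 22.36, -61.48, 169.08, -464.97]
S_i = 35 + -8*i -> [35, 27, 19, 11, 3]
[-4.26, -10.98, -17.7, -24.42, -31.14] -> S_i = -4.26 + -6.72*i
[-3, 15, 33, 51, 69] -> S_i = -3 + 18*i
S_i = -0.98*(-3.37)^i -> [-0.98, 3.3, -11.13, 37.51, -126.4]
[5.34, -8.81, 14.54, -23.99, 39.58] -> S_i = 5.34*(-1.65)^i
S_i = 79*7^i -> [79, 553, 3871, 27097, 189679]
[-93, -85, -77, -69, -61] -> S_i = -93 + 8*i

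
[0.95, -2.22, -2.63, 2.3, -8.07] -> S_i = Random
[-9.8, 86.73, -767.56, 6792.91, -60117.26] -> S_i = -9.80*(-8.85)^i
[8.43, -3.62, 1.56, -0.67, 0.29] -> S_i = 8.43*(-0.43)^i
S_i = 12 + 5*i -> [12, 17, 22, 27, 32]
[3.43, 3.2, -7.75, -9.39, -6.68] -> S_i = Random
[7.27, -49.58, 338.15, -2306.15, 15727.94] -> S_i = 7.27*(-6.82)^i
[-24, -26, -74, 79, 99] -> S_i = Random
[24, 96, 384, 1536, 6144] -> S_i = 24*4^i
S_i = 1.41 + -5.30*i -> [1.41, -3.89, -9.19, -14.49, -19.79]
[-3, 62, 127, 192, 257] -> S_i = -3 + 65*i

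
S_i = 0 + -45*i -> [0, -45, -90, -135, -180]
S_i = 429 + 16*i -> [429, 445, 461, 477, 493]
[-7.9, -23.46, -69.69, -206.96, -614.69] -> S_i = -7.90*2.97^i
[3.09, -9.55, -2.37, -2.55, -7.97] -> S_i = Random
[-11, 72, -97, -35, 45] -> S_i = Random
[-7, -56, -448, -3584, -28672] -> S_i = -7*8^i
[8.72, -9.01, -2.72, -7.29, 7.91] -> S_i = Random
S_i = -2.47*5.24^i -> [-2.47, -12.94, -67.82, -355.38, -1862.18]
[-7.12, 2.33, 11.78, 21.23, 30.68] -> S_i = -7.12 + 9.45*i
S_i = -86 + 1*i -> [-86, -85, -84, -83, -82]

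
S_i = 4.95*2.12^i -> [4.95, 10.49, 22.25, 47.16, 99.99]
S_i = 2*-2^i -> [2, -4, 8, -16, 32]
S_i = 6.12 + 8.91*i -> [6.12, 15.03, 23.94, 32.85, 41.76]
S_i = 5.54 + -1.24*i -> [5.54, 4.3, 3.06, 1.82, 0.58]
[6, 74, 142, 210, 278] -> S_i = 6 + 68*i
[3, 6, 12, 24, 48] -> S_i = 3*2^i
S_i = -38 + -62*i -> [-38, -100, -162, -224, -286]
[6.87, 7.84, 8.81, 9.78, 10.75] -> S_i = 6.87 + 0.97*i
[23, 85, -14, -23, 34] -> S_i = Random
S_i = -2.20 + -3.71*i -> [-2.2, -5.91, -9.62, -13.33, -17.04]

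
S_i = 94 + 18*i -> [94, 112, 130, 148, 166]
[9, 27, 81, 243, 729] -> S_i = 9*3^i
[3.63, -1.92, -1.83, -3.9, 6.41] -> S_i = Random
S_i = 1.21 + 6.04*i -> [1.21, 7.25, 13.29, 19.33, 25.37]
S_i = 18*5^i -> [18, 90, 450, 2250, 11250]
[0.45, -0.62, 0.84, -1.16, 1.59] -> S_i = 0.45*(-1.37)^i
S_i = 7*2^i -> [7, 14, 28, 56, 112]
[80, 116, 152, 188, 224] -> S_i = 80 + 36*i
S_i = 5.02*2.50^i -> [5.02, 12.55, 31.37, 78.44, 196.09]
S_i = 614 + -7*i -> [614, 607, 600, 593, 586]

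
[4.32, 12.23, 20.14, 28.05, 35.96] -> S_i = 4.32 + 7.91*i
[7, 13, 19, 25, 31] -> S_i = 7 + 6*i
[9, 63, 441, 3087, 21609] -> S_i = 9*7^i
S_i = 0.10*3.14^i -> [0.1, 0.31, 0.99, 3.1, 9.72]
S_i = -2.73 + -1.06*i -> [-2.73, -3.79, -4.85, -5.91, -6.97]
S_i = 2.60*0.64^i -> [2.6, 1.66, 1.06, 0.68, 0.44]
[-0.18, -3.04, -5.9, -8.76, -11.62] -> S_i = -0.18 + -2.86*i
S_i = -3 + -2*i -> [-3, -5, -7, -9, -11]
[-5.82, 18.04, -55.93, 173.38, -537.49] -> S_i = -5.82*(-3.10)^i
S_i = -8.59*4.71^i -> [-8.59, -40.46, -190.56, -897.54, -4227.43]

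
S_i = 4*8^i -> [4, 32, 256, 2048, 16384]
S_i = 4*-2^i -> [4, -8, 16, -32, 64]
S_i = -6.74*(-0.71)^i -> [-6.74, 4.79, -3.4, 2.41, -1.71]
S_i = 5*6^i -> [5, 30, 180, 1080, 6480]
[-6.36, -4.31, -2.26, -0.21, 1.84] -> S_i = -6.36 + 2.05*i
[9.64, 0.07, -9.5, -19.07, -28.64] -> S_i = 9.64 + -9.57*i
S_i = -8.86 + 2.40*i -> [-8.86, -6.46, -4.06, -1.66, 0.74]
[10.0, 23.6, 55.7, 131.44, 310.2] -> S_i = 10.00*2.36^i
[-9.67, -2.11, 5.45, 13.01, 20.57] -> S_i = -9.67 + 7.56*i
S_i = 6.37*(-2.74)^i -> [6.37, -17.45, 47.82, -131.04, 359.04]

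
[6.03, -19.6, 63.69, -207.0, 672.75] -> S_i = 6.03*(-3.25)^i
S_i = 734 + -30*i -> [734, 704, 674, 644, 614]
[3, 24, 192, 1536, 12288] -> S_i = 3*8^i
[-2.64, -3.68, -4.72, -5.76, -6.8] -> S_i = -2.64 + -1.04*i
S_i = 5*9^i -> [5, 45, 405, 3645, 32805]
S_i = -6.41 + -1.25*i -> [-6.41, -7.66, -8.91, -10.16, -11.41]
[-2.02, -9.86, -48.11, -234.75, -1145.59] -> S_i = -2.02*4.88^i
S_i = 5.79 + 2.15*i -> [5.79, 7.94, 10.09, 12.24, 14.39]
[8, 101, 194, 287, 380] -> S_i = 8 + 93*i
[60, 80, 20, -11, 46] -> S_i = Random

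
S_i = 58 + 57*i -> [58, 115, 172, 229, 286]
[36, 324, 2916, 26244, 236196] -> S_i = 36*9^i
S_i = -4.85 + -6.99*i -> [-4.85, -11.84, -18.83, -25.82, -32.81]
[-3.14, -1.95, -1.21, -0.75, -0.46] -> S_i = -3.14*0.62^i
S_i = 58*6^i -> [58, 348, 2088, 12528, 75168]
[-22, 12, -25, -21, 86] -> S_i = Random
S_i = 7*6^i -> [7, 42, 252, 1512, 9072]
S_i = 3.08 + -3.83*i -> [3.08, -0.75, -4.58, -8.41, -12.24]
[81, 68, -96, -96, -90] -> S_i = Random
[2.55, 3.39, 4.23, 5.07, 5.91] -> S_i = 2.55 + 0.84*i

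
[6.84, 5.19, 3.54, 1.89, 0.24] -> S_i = 6.84 + -1.65*i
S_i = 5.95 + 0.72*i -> [5.95, 6.67, 7.39, 8.11, 8.83]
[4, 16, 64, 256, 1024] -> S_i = 4*4^i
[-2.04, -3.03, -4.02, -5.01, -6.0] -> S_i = -2.04 + -0.99*i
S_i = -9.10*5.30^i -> [-9.1, -48.23, -255.62, -1354.78, -7180.34]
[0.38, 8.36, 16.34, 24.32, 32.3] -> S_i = 0.38 + 7.98*i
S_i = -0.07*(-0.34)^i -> [-0.07, 0.02, -0.01, 0.0, -0.0]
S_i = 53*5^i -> [53, 265, 1325, 6625, 33125]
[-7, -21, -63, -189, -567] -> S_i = -7*3^i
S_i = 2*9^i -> [2, 18, 162, 1458, 13122]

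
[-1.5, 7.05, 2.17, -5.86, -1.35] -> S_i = Random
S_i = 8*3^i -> [8, 24, 72, 216, 648]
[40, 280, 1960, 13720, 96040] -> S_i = 40*7^i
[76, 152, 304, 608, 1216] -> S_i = 76*2^i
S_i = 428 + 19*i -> [428, 447, 466, 485, 504]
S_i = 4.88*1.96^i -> [4.88, 9.56, 18.75, 36.74, 72.02]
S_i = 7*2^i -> [7, 14, 28, 56, 112]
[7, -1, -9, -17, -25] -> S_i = 7 + -8*i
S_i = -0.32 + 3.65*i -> [-0.32, 3.33, 6.98, 10.63, 14.28]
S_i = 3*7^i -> [3, 21, 147, 1029, 7203]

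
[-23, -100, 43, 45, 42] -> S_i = Random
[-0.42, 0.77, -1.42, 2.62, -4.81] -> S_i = -0.42*(-1.84)^i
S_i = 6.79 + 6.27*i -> [6.79, 13.06, 19.33, 25.6, 31.87]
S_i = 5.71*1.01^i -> [5.71, 5.77, 5.82, 5.88, 5.94]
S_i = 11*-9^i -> [11, -99, 891, -8019, 72171]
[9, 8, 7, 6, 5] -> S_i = 9 + -1*i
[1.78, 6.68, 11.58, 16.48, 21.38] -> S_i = 1.78 + 4.90*i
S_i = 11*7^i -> [11, 77, 539, 3773, 26411]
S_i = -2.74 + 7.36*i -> [-2.74, 4.62, 11.98, 19.34, 26.7]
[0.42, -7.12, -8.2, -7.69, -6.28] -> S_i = Random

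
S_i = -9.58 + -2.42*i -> [-9.58, -12.0, -14.42, -16.84, -19.26]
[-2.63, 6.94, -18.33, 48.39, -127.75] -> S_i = -2.63*(-2.64)^i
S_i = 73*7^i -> [73, 511, 3577, 25039, 175273]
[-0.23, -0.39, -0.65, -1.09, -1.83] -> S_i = -0.23*1.68^i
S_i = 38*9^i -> [38, 342, 3078, 27702, 249318]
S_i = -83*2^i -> [-83, -166, -332, -664, -1328]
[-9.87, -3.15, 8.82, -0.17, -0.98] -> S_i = Random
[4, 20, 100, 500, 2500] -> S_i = 4*5^i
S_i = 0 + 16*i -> [0, 16, 32, 48, 64]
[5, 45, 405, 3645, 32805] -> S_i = 5*9^i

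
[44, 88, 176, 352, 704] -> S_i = 44*2^i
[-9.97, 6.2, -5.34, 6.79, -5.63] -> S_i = Random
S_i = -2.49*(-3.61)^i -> [-2.49, 8.99, -32.45, 117.14, -422.89]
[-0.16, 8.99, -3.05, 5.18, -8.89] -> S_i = Random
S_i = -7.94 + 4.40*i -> [-7.94, -3.54, 0.86, 5.26, 9.66]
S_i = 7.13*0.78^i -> [7.13, 5.56, 4.34, 3.38, 2.64]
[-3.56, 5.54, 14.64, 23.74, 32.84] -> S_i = -3.56 + 9.10*i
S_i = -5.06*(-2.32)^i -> [-5.06, 11.74, -27.23, 63.19, -146.59]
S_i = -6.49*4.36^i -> [-6.49, -28.3, -123.37, -537.9, -2345.26]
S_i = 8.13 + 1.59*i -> [8.13, 9.72, 11.31, 12.9, 14.49]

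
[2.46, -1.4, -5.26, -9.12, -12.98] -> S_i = 2.46 + -3.86*i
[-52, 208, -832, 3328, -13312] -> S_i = -52*-4^i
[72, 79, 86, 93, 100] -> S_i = 72 + 7*i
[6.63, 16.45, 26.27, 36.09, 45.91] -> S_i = 6.63 + 9.82*i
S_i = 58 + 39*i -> [58, 97, 136, 175, 214]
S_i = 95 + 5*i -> [95, 100, 105, 110, 115]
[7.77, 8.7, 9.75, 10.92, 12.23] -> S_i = 7.77*1.12^i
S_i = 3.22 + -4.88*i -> [3.22, -1.66, -6.54, -11.42, -16.3]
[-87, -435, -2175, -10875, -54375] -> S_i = -87*5^i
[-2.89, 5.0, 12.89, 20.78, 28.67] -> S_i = -2.89 + 7.89*i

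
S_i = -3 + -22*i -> [-3, -25, -47, -69, -91]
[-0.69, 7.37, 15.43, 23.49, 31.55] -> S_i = -0.69 + 8.06*i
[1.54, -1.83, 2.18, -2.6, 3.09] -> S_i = 1.54*(-1.19)^i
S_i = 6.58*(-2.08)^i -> [6.58, -13.69, 28.47, -59.21, 123.16]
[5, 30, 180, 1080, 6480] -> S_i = 5*6^i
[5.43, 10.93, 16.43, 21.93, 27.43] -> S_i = 5.43 + 5.50*i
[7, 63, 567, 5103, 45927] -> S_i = 7*9^i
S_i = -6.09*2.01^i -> [-6.09, -12.24, -24.6, -49.45, -99.4]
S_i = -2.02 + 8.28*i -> [-2.02, 6.26, 14.54, 22.82, 31.1]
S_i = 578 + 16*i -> [578, 594, 610, 626, 642]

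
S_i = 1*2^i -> [1, 2, 4, 8, 16]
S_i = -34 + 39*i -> [-34, 5, 44, 83, 122]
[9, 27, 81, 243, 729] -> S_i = 9*3^i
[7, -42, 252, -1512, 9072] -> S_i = 7*-6^i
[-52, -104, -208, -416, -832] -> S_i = -52*2^i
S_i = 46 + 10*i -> [46, 56, 66, 76, 86]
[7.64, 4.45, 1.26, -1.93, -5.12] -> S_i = 7.64 + -3.19*i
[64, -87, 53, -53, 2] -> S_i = Random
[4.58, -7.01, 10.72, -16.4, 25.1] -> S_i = 4.58*(-1.53)^i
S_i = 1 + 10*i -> [1, 11, 21, 31, 41]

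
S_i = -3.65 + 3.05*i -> [-3.65, -0.6, 2.45, 5.5, 8.55]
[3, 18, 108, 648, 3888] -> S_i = 3*6^i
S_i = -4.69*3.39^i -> [-4.69, -15.9, -53.9, -182.71, -619.4]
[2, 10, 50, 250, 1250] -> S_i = 2*5^i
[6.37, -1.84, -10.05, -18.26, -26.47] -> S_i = 6.37 + -8.21*i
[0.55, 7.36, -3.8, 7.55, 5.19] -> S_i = Random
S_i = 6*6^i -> [6, 36, 216, 1296, 7776]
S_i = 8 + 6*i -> [8, 14, 20, 26, 32]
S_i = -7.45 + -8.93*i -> [-7.45, -16.38, -25.31, -34.24, -43.17]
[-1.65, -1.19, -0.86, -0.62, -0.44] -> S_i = -1.65*0.72^i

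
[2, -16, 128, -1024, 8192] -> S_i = 2*-8^i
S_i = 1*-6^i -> [1, -6, 36, -216, 1296]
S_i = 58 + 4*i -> [58, 62, 66, 70, 74]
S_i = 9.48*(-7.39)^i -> [9.48, -70.06, 517.72, -3825.97, 28273.92]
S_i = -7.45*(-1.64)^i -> [-7.45, 12.22, -20.04, 32.86, -53.89]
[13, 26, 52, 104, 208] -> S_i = 13*2^i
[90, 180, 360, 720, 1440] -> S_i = 90*2^i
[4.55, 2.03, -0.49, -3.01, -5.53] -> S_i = 4.55 + -2.52*i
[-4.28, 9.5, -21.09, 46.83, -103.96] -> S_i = -4.28*(-2.22)^i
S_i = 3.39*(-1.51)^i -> [3.39, -5.12, 7.73, -11.67, 17.62]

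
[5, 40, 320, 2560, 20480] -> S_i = 5*8^i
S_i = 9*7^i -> [9, 63, 441, 3087, 21609]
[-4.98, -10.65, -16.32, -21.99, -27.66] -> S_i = -4.98 + -5.67*i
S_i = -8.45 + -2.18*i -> [-8.45, -10.63, -12.81, -14.99, -17.17]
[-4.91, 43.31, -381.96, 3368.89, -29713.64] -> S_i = -4.91*(-8.82)^i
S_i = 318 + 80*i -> [318, 398, 478, 558, 638]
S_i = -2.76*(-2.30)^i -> [-2.76, 6.35, -14.6, 33.58, -77.24]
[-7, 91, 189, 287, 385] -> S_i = -7 + 98*i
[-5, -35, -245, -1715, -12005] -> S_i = -5*7^i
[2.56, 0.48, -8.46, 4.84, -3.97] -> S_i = Random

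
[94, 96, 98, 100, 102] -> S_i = 94 + 2*i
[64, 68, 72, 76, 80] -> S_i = 64 + 4*i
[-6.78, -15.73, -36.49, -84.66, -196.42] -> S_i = -6.78*2.32^i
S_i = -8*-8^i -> [-8, 64, -512, 4096, -32768]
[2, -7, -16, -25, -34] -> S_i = 2 + -9*i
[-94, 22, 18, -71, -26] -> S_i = Random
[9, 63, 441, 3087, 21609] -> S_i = 9*7^i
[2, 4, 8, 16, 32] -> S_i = 2*2^i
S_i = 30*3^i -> [30, 90, 270, 810, 2430]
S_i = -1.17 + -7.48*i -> [-1.17, -8.65, -16.13, -23.61, -31.09]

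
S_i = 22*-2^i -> [22, -44, 88, -176, 352]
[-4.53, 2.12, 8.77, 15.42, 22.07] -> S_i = -4.53 + 6.65*i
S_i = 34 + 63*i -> [34, 97, 160, 223, 286]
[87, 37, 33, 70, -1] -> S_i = Random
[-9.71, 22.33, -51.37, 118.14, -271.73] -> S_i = -9.71*(-2.30)^i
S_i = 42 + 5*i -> [42, 47, 52, 57, 62]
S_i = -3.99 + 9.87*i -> [-3.99, 5.88, 15.75, 25.62, 35.49]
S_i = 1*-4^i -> [1, -4, 16, -64, 256]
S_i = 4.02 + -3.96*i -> [4.02, 0.06, -3.9, -7.86, -11.82]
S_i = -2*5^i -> [-2, -10, -50, -250, -1250]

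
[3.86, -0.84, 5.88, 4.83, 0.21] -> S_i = Random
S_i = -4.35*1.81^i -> [-4.35, -7.87, -14.25, -25.79, -46.69]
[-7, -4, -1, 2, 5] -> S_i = -7 + 3*i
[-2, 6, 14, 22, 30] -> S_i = -2 + 8*i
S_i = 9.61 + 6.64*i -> [9.61, 16.25, 22.89, 29.53, 36.17]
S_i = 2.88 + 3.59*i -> [2.88, 6.47, 10.06, 13.65, 17.24]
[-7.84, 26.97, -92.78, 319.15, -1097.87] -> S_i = -7.84*(-3.44)^i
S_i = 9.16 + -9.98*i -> [9.16, -0.82, -10.8, -20.78, -30.76]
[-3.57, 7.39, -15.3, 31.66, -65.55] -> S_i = -3.57*(-2.07)^i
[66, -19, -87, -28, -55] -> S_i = Random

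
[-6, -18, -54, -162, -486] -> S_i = -6*3^i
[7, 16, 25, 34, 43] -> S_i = 7 + 9*i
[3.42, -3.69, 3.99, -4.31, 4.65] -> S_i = 3.42*(-1.08)^i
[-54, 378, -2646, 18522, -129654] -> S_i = -54*-7^i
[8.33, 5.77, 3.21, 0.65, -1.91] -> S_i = 8.33 + -2.56*i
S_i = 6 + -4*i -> [6, 2, -2, -6, -10]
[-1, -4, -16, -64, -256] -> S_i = -1*4^i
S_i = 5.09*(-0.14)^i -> [5.09, -0.71, 0.1, -0.01, 0.0]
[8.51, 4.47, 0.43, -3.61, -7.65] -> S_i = 8.51 + -4.04*i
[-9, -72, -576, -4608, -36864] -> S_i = -9*8^i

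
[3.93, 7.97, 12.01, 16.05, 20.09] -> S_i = 3.93 + 4.04*i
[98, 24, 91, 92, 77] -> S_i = Random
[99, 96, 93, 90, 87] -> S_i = 99 + -3*i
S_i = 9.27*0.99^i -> [9.27, 9.18, 9.09, 8.99, 8.9]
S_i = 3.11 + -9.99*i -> [3.11, -6.88, -16.87, -26.86, -36.85]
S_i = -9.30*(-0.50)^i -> [-9.3, 4.65, -2.33, 1.16, -0.58]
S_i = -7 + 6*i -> [-7, -1, 5, 11, 17]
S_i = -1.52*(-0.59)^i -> [-1.52, 0.9, -0.53, 0.31, -0.18]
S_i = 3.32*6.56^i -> [3.32, 21.78, 142.87, 937.24, 6148.28]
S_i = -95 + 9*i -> [-95, -86, -77, -68, -59]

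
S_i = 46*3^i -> [46, 138, 414, 1242, 3726]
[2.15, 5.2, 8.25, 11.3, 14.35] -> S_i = 2.15 + 3.05*i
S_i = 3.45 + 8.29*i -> [3.45, 11.74, 20.03, 28.32, 36.61]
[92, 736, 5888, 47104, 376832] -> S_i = 92*8^i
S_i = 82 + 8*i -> [82, 90, 98, 106, 114]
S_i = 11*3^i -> [11, 33, 99, 297, 891]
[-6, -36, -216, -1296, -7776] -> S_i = -6*6^i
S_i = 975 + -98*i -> [975, 877, 779, 681, 583]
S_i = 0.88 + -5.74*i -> [0.88, -4.86, -10.6, -16.34, -22.08]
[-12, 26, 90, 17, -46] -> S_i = Random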